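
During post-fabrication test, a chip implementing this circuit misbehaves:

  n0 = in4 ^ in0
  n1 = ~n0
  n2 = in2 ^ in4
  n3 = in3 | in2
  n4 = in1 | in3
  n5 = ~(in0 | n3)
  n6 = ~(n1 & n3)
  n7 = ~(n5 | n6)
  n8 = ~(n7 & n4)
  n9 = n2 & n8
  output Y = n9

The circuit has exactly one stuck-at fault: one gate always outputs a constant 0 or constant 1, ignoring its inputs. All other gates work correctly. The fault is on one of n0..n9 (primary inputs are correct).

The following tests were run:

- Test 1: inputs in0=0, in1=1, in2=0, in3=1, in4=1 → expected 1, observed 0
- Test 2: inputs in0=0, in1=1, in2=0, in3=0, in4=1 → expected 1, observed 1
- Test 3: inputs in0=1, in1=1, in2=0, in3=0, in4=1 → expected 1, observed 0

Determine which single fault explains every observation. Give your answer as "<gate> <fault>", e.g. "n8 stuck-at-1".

Fault-free values for test 1 (in0=0, in1=1, in2=0, in3=1, in4=1): n0=1, n1=0, n2=1, n3=1, n4=1, n5=0, n6=1, n7=0, n8=1, n9=1, giving Y=1. Observed 0.
Test 1: faults giving observed 0 are {n0 stuck-at-0, n1 stuck-at-1, n2 stuck-at-0, n6 stuck-at-0, n7 stuck-at-1, n8 stuck-at-0, n9 stuck-at-0}.
Test 2 (in0=0, in1=1, in2=0, in3=0, in4=1): fault-free n0=1, n1=0, n2=1, n3=0, n4=1, n5=1, n6=1, n7=0, n8=1, n9=1 → 1; observed 1. Eliminates n2 stuck-at-0, n7 stuck-at-1, n8 stuck-at-0, n9 stuck-at-0.
Test 3 (in0=1, in1=1, in2=0, in3=0, in4=1): fault-free n0=0, n1=1, n2=1, n3=0, n4=1, n5=0, n6=1, n7=0, n8=1, n9=1 → 1; observed 0. Eliminates n0 stuck-at-0, n1 stuck-at-1.
Only n6 stuck-at-0 is consistent with every test.

n6 stuck-at-0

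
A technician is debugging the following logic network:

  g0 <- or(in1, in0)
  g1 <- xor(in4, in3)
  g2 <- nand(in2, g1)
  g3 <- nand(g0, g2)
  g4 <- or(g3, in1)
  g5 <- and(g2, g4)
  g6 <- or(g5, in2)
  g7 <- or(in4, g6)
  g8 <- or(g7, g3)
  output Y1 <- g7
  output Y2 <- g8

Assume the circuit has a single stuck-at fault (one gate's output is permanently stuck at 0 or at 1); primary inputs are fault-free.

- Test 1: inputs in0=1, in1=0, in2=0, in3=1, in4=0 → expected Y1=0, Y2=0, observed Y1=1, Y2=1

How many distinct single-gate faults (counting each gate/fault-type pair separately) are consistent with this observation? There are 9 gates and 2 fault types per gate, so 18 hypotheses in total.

Fault-free: g0=1, g1=1, g2=1, g3=0, g4=0, g5=0, g6=0, g7=0, g8=0 → Y1=0, Y2=0. Observed Y1=1, Y2=1.
  g0: stuck-at-0 ✓; others ✗
  g1: none of the 2 fault types match ✗
  g2: none of the 2 fault types match ✗
  g3: stuck-at-1 ✓; others ✗
  g4: stuck-at-1 ✓; others ✗
  g5: stuck-at-1 ✓; others ✗
  g6: stuck-at-1 ✓; others ✗
  g7: stuck-at-1 ✓; others ✗
  g8: none of the 2 fault types match ✗
Consistent faults: {g0 stuck-at-0, g3 stuck-at-1, g4 stuck-at-1, g5 stuck-at-1, g6 stuck-at-1, g7 stuck-at-1} — 6 in all.

6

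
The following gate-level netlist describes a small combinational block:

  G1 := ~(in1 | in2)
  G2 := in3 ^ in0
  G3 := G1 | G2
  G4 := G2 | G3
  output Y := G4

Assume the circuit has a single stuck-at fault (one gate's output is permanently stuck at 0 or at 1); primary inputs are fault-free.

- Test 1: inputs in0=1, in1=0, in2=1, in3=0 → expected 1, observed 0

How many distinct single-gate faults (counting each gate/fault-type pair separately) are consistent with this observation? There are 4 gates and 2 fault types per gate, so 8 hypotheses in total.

Fault-free: G1=0, G2=1, G3=1, G4=1 → 1. Observed 0.
  G1 stuck-at-0: output 1 ✗
  G1 stuck-at-1: output 1 ✗
  G2 stuck-at-0: output 0 ✓
  G2 stuck-at-1: output 1 ✗
  G3 stuck-at-0: output 1 ✗
  G3 stuck-at-1: output 1 ✗
  G4 stuck-at-0: output 0 ✓
  G4 stuck-at-1: output 1 ✗
Consistent faults: {G2 stuck-at-0, G4 stuck-at-0} — 2 in all.

2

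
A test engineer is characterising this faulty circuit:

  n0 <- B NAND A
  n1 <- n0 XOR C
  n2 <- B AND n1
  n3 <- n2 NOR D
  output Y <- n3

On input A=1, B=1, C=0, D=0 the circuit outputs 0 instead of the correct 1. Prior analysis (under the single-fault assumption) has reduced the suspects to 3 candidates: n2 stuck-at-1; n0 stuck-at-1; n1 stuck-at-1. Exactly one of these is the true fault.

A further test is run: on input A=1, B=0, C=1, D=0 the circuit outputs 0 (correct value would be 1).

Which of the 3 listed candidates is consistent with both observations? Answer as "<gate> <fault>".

n2 stuck-at-1

Evaluate each candidate on input A=1, B=0, C=1, D=0:
  n2 stuck-at-1: n0=1, n1=0, n2=1 [stuck-at-1], n3=0 → 0 — matches
  n0 stuck-at-1: n0=1 [stuck-at-1], n1=0, n2=0, n3=1 → 1 — eliminated
  n1 stuck-at-1: n0=1, n1=1 [stuck-at-1], n2=0, n3=1 → 1 — eliminated
Only n2 stuck-at-1 reproduces the observed 0.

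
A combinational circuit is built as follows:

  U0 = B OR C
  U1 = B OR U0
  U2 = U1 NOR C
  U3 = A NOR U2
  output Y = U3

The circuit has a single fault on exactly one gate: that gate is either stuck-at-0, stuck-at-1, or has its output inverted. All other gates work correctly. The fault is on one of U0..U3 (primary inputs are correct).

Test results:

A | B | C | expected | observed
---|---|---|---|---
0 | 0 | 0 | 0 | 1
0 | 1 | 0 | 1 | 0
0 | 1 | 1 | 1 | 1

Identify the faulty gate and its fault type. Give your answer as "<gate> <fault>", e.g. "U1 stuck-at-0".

U1 inverted output

Fault-free values for test 1 (A=0, B=0, C=0): U0=0, U1=0, U2=1, U3=0, giving Y=0. Observed 1.
Test 1: faults giving observed 1 are {U0 stuck-at-1, U0 inverted output, U1 stuck-at-1, U1 inverted output, U2 stuck-at-0, U2 inverted output, U3 stuck-at-1, U3 inverted output}.
Test 2 (A=0, B=1, C=0): fault-free U0=1, U1=1, U2=0, U3=1 → 1; observed 0. Eliminates U0 stuck-at-1, U0 inverted output, U1 stuck-at-1, U2 stuck-at-0, U3 stuck-at-1.
Test 3 (A=0, B=1, C=1): fault-free U0=1, U1=1, U2=0, U3=1 → 1; observed 1. Eliminates U2 inverted output, U3 inverted output.
Only U1 inverted output is consistent with every test.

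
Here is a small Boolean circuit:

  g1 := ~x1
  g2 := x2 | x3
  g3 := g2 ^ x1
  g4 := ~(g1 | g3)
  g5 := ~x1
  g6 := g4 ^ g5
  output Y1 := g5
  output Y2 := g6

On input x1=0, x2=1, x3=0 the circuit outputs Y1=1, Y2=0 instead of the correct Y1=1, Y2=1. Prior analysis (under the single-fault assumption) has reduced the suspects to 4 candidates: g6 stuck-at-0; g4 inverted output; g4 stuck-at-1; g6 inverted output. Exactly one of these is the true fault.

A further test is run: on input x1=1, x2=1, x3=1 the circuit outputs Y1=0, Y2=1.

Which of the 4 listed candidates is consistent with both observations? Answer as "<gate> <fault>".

g4 stuck-at-1

Evaluate each candidate on input x1=1, x2=1, x3=1:
  g6 stuck-at-0: g1=0, g2=1, g3=0, g4=1, g5=0, g6=0 [stuck-at-0] → Y1=0, Y2=0 — eliminated
  g4 inverted output: g1=0, g2=1, g3=0, g4=0 [inverted output], g5=0, g6=0 → Y1=0, Y2=0 — eliminated
  g4 stuck-at-1: g1=0, g2=1, g3=0, g4=1 [stuck-at-1], g5=0, g6=1 → Y1=0, Y2=1 — matches
  g6 inverted output: g1=0, g2=1, g3=0, g4=1, g5=0, g6=0 [inverted output] → Y1=0, Y2=0 — eliminated
Only g4 stuck-at-1 reproduces the observed Y1=0, Y2=1.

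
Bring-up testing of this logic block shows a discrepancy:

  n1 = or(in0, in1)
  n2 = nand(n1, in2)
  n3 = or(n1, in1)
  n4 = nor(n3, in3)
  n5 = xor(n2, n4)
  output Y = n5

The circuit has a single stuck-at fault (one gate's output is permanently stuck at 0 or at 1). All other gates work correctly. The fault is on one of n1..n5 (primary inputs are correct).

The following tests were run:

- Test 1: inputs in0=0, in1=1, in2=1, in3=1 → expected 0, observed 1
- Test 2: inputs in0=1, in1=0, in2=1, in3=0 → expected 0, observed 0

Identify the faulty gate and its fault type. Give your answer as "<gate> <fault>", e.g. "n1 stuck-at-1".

Fault-free values for test 1 (in0=0, in1=1, in2=1, in3=1): n1=1, n2=0, n3=1, n4=0, n5=0, giving Y=0. Observed 1.
Test 1: faults giving observed 1 are {n1 stuck-at-0, n2 stuck-at-1, n4 stuck-at-1, n5 stuck-at-1}.
Test 2 (in0=1, in1=0, in2=1, in3=0): fault-free n1=1, n2=0, n3=1, n4=0, n5=0 → 0; observed 0. Eliminates n2 stuck-at-1, n4 stuck-at-1, n5 stuck-at-1.
Only n1 stuck-at-0 is consistent with every test.

n1 stuck-at-0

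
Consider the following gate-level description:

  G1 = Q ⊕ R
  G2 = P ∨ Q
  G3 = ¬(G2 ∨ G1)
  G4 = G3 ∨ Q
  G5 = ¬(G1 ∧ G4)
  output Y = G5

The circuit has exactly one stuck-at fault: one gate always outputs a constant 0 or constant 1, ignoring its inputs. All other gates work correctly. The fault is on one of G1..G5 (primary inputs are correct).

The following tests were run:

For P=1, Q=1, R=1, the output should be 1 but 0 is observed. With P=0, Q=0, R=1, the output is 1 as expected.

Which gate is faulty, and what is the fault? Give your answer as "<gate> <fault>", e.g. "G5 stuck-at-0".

G1 stuck-at-1

Fault-free values for test 1 (P=1, Q=1, R=1): G1=0, G2=1, G3=0, G4=1, G5=1, giving Y=1. Observed 0.
Test 1: faults giving observed 0 are {G1 stuck-at-1, G5 stuck-at-0}.
Test 2 (P=0, Q=0, R=1): fault-free G1=1, G2=0, G3=0, G4=0, G5=1 → 1; observed 1. Eliminates G5 stuck-at-0.
Only G1 stuck-at-1 is consistent with every test.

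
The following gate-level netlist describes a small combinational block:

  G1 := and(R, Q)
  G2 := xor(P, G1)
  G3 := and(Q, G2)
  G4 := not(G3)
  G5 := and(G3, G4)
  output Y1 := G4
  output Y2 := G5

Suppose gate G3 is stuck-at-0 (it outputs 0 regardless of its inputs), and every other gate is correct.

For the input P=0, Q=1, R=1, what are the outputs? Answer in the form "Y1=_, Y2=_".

Propagate with G3 forced: G1=1, G2=1, G3=0 [stuck-at-0], G4=1, G5=0.
So the outputs are Y1=1, Y2=0. (Without the fault they would be Y1=0, Y2=0.)

Y1=1, Y2=0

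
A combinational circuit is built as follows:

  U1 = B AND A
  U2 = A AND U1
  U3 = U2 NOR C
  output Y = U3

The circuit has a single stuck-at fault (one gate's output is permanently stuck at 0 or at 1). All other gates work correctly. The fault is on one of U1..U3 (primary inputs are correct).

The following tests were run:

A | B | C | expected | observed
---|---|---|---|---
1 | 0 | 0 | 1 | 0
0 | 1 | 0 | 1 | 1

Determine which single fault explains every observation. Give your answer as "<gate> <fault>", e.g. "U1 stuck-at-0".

Fault-free values for test 1 (A=1, B=0, C=0): U1=0, U2=0, U3=1, giving Y=1. Observed 0.
Test 1: faults giving observed 0 are {U1 stuck-at-1, U2 stuck-at-1, U3 stuck-at-0}.
Test 2 (A=0, B=1, C=0): fault-free U1=0, U2=0, U3=1 → 1; observed 1. Eliminates U2 stuck-at-1, U3 stuck-at-0.
Only U1 stuck-at-1 is consistent with every test.

U1 stuck-at-1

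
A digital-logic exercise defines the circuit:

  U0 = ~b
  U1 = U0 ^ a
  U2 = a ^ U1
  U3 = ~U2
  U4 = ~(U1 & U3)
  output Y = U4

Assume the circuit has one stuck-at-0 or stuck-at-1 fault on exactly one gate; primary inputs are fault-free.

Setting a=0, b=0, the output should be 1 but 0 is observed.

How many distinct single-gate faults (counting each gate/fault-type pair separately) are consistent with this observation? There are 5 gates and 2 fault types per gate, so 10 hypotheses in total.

3

Fault-free: U0=1, U1=1, U2=1, U3=0, U4=1 → 1. Observed 0.
  U0 stuck-at-0: output 1 ✗
  U0 stuck-at-1: output 1 ✗
  U1 stuck-at-0: output 1 ✗
  U1 stuck-at-1: output 1 ✗
  U2 stuck-at-0: output 0 ✓
  U2 stuck-at-1: output 1 ✗
  U3 stuck-at-0: output 1 ✗
  U3 stuck-at-1: output 0 ✓
  U4 stuck-at-0: output 0 ✓
  U4 stuck-at-1: output 1 ✗
Consistent faults: {U2 stuck-at-0, U3 stuck-at-1, U4 stuck-at-0} — 3 in all.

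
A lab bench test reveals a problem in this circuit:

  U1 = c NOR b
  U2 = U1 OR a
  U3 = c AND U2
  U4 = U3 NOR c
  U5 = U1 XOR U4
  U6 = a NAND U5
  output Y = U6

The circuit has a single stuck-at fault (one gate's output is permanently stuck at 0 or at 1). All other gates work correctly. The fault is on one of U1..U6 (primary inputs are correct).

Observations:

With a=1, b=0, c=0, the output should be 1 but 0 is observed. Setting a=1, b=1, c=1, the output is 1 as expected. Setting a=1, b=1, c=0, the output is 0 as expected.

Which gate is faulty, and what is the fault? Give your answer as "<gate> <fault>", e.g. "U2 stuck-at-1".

Fault-free values for test 1 (a=1, b=0, c=0): U1=1, U2=1, U3=0, U4=1, U5=0, U6=1, giving Y=1. Observed 0.
Test 1: faults giving observed 0 are {U1 stuck-at-0, U3 stuck-at-1, U4 stuck-at-0, U5 stuck-at-1, U6 stuck-at-0}.
Test 2 (a=1, b=1, c=1): fault-free U1=0, U2=1, U3=1, U4=0, U5=0, U6=1 → 1; observed 1. Eliminates U5 stuck-at-1, U6 stuck-at-0.
Test 3 (a=1, b=1, c=0): fault-free U1=0, U2=1, U3=0, U4=1, U5=1, U6=0 → 0; observed 0. Eliminates U3 stuck-at-1, U4 stuck-at-0.
Only U1 stuck-at-0 is consistent with every test.

U1 stuck-at-0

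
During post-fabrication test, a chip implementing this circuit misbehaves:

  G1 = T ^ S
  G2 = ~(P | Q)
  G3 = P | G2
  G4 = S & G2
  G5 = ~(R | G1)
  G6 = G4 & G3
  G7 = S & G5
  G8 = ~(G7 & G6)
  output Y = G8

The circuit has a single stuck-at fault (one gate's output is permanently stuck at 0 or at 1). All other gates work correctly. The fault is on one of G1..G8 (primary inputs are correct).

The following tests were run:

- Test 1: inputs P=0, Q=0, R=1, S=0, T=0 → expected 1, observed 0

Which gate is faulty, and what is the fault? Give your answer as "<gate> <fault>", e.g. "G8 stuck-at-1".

Fault-free values for test 1 (P=0, Q=0, R=1, S=0, T=0): G1=0, G2=1, G3=1, G4=0, G5=0, G6=0, G7=0, G8=1, giving Y=1. Observed 0.
Test 1: faults giving observed 0 are {G8 stuck-at-0}.
Only G8 stuck-at-0 is consistent with every test.

G8 stuck-at-0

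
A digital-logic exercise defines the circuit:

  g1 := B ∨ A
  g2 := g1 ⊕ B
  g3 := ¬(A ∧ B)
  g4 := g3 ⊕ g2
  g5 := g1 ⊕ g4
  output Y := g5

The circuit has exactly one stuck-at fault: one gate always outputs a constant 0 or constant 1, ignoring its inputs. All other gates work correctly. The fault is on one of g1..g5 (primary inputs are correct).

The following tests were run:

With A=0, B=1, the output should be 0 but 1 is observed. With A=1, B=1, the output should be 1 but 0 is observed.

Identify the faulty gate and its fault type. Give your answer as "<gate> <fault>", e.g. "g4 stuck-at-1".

Fault-free values for test 1 (A=0, B=1): g1=1, g2=0, g3=1, g4=1, g5=0, giving Y=0. Observed 1.
Test 1: faults giving observed 1 are {g2 stuck-at-1, g3 stuck-at-0, g4 stuck-at-0, g5 stuck-at-1}.
Test 2 (A=1, B=1): fault-free g1=1, g2=0, g3=0, g4=0, g5=1 → 1; observed 0. Eliminates g3 stuck-at-0, g4 stuck-at-0, g5 stuck-at-1.
Only g2 stuck-at-1 is consistent with every test.

g2 stuck-at-1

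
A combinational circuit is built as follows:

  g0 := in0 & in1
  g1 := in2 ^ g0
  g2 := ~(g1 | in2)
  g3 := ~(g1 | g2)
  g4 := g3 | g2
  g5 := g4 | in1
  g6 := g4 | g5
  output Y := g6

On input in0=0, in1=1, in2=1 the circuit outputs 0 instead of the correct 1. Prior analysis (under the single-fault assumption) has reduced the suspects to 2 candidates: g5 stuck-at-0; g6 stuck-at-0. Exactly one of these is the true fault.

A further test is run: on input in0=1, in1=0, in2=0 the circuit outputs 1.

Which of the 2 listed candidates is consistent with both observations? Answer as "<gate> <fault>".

g5 stuck-at-0

Evaluate each candidate on input in0=1, in1=0, in2=0:
  g5 stuck-at-0: g0=0, g1=0, g2=1, g3=0, g4=1, g5=0 [stuck-at-0], g6=1 → 1 — matches
  g6 stuck-at-0: g0=0, g1=0, g2=1, g3=0, g4=1, g5=1, g6=0 [stuck-at-0] → 0 — eliminated
Only g5 stuck-at-0 reproduces the observed 1.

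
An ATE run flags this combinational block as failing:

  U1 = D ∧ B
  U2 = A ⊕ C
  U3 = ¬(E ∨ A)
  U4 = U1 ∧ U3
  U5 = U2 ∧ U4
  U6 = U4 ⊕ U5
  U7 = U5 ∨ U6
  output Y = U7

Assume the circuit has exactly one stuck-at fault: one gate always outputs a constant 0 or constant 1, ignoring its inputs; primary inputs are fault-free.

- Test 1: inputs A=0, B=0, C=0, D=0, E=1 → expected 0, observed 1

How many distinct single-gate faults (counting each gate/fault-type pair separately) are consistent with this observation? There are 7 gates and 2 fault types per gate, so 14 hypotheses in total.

4

Fault-free: U1=0, U2=0, U3=0, U4=0, U5=0, U6=0, U7=0 → 0. Observed 1.
  U1 stuck-at-0: output 0 ✗
  U1 stuck-at-1: output 0 ✗
  U2 stuck-at-0: output 0 ✗
  U2 stuck-at-1: output 0 ✗
  U3 stuck-at-0: output 0 ✗
  U3 stuck-at-1: output 0 ✗
  U4 stuck-at-0: output 0 ✗
  U4 stuck-at-1: output 1 ✓
  U5 stuck-at-0: output 0 ✗
  U5 stuck-at-1: output 1 ✓
  U6 stuck-at-0: output 0 ✗
  U6 stuck-at-1: output 1 ✓
  U7 stuck-at-0: output 0 ✗
  U7 stuck-at-1: output 1 ✓
Consistent faults: {U4 stuck-at-1, U5 stuck-at-1, U6 stuck-at-1, U7 stuck-at-1} — 4 in all.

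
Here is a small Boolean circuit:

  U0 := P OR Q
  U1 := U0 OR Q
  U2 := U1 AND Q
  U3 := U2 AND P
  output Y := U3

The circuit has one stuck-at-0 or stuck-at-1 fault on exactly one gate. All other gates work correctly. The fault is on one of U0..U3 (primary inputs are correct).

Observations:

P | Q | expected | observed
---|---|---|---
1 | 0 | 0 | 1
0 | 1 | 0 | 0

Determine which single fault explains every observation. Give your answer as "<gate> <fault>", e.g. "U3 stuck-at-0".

U2 stuck-at-1

Fault-free values for test 1 (P=1, Q=0): U0=1, U1=1, U2=0, U3=0, giving Y=0. Observed 1.
Test 1: faults giving observed 1 are {U2 stuck-at-1, U3 stuck-at-1}.
Test 2 (P=0, Q=1): fault-free U0=1, U1=1, U2=1, U3=0 → 0; observed 0. Eliminates U3 stuck-at-1.
Only U2 stuck-at-1 is consistent with every test.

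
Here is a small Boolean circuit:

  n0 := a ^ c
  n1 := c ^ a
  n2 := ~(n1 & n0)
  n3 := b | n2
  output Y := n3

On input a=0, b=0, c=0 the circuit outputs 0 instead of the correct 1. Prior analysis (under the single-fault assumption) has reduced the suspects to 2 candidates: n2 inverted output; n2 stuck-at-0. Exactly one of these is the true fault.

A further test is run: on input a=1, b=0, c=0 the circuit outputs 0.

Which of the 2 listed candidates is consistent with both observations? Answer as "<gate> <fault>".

Evaluate each candidate on input a=1, b=0, c=0:
  n2 inverted output: n0=1, n1=1, n2=1 [inverted output], n3=1 → 1 — eliminated
  n2 stuck-at-0: n0=1, n1=1, n2=0 [stuck-at-0], n3=0 → 0 — matches
Only n2 stuck-at-0 reproduces the observed 0.

n2 stuck-at-0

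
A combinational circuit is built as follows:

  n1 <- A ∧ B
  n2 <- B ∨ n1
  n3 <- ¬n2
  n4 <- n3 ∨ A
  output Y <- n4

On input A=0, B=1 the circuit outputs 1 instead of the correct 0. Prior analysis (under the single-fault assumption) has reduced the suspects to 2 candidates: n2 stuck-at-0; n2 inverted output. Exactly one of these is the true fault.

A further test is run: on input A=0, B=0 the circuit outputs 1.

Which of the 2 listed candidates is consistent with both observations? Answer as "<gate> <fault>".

Evaluate each candidate on input A=0, B=0:
  n2 stuck-at-0: n1=0, n2=0 [stuck-at-0], n3=1, n4=1 → 1 — matches
  n2 inverted output: n1=0, n2=1 [inverted output], n3=0, n4=0 → 0 — eliminated
Only n2 stuck-at-0 reproduces the observed 1.

n2 stuck-at-0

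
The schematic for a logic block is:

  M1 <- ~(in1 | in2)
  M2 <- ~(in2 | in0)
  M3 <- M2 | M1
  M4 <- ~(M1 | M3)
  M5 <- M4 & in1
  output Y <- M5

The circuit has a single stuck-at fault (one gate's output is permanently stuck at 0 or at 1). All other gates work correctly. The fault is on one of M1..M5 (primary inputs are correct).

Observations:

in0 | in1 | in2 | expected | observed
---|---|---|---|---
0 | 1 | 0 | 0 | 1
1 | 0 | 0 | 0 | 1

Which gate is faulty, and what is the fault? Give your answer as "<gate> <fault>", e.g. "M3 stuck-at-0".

M5 stuck-at-1

Fault-free values for test 1 (in0=0, in1=1, in2=0): M1=0, M2=1, M3=1, M4=0, M5=0, giving Y=0. Observed 1.
Test 1: faults giving observed 1 are {M2 stuck-at-0, M3 stuck-at-0, M4 stuck-at-1, M5 stuck-at-1}.
Test 2 (in0=1, in1=0, in2=0): fault-free M1=1, M2=0, M3=1, M4=0, M5=0 → 0; observed 1. Eliminates M2 stuck-at-0, M3 stuck-at-0, M4 stuck-at-1.
Only M5 stuck-at-1 is consistent with every test.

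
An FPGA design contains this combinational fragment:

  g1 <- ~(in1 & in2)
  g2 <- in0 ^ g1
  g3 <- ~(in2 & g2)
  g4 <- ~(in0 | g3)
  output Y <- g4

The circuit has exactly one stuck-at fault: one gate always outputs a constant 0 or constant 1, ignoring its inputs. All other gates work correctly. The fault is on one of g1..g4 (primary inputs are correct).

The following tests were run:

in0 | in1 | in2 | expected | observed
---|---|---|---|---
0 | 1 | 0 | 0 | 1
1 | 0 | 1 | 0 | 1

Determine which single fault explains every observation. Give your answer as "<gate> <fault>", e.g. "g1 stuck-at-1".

g4 stuck-at-1

Fault-free values for test 1 (in0=0, in1=1, in2=0): g1=1, g2=1, g3=1, g4=0, giving Y=0. Observed 1.
Test 1: faults giving observed 1 are {g3 stuck-at-0, g4 stuck-at-1}.
Test 2 (in0=1, in1=0, in2=1): fault-free g1=1, g2=0, g3=1, g4=0 → 0; observed 1. Eliminates g3 stuck-at-0.
Only g4 stuck-at-1 is consistent with every test.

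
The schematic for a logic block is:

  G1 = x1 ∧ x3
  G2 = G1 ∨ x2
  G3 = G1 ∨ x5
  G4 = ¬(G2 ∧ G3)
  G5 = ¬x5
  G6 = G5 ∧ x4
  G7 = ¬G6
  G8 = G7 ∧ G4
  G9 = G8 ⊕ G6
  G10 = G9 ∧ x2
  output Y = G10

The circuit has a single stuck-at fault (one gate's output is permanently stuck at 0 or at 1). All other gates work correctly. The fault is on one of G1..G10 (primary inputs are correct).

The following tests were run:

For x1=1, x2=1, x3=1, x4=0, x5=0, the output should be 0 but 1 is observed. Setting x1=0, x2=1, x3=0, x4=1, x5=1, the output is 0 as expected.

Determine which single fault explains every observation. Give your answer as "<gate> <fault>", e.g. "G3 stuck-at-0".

G1 stuck-at-0

Fault-free values for test 1 (x1=1, x2=1, x3=1, x4=0, x5=0): G1=1, G2=1, G3=1, G4=0, G5=1, G6=0, G7=1, G8=0, G9=0, G10=0, giving Y=0. Observed 1.
Test 1: faults giving observed 1 are {G1 stuck-at-0, G2 stuck-at-0, G3 stuck-at-0, G4 stuck-at-1, G6 stuck-at-1, G8 stuck-at-1, G9 stuck-at-1, G10 stuck-at-1}.
Test 2 (x1=0, x2=1, x3=0, x4=1, x5=1): fault-free G1=0, G2=1, G3=1, G4=0, G5=0, G6=0, G7=1, G8=0, G9=0, G10=0 → 0; observed 0. Eliminates G2 stuck-at-0, G3 stuck-at-0, G4 stuck-at-1, G6 stuck-at-1, G8 stuck-at-1, G9 stuck-at-1, G10 stuck-at-1.
Only G1 stuck-at-0 is consistent with every test.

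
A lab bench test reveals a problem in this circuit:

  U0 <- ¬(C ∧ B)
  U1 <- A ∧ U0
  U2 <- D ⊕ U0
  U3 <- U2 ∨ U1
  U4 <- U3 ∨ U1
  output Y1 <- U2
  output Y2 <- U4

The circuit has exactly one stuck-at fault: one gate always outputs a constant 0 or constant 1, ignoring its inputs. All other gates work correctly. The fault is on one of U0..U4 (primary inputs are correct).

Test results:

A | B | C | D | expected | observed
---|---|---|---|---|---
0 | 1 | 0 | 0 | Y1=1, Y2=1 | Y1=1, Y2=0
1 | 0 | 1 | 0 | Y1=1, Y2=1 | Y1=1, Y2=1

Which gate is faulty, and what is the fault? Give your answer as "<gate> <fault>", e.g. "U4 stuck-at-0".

U3 stuck-at-0

Fault-free values for test 1 (A=0, B=1, C=0, D=0): U0=1, U1=0, U2=1, U3=1, U4=1, giving Y1=1, Y2=1. Observed Y1=1, Y2=0.
Test 1: faults giving observed Y1=1, Y2=0 are {U3 stuck-at-0, U4 stuck-at-0}.
Test 2 (A=1, B=0, C=1, D=0): fault-free U0=1, U1=1, U2=1, U3=1, U4=1 → Y1=1, Y2=1; observed Y1=1, Y2=1. Eliminates U4 stuck-at-0.
Only U3 stuck-at-0 is consistent with every test.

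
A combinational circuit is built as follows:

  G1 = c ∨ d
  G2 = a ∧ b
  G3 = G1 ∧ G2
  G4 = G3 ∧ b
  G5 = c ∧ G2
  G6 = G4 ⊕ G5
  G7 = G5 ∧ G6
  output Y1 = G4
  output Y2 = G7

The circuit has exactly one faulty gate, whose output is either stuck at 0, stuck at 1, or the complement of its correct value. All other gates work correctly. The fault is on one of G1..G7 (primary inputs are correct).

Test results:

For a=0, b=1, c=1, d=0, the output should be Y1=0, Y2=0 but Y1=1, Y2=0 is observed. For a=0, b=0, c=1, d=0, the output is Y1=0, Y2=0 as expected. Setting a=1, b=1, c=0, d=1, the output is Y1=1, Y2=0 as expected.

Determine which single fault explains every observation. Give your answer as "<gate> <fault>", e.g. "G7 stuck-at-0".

Fault-free values for test 1 (a=0, b=1, c=1, d=0): G1=1, G2=0, G3=0, G4=0, G5=0, G6=0, G7=0, giving Y1=0, Y2=0. Observed Y1=1, Y2=0.
Test 1: faults giving observed Y1=1, Y2=0 are {G2 stuck-at-1, G2 inverted output, G3 stuck-at-1, G3 inverted output, G4 stuck-at-1, G4 inverted output}.
Test 2 (a=0, b=0, c=1, d=0): fault-free G1=1, G2=0, G3=0, G4=0, G5=0, G6=0, G7=0 → Y1=0, Y2=0; observed Y1=0, Y2=0. Eliminates G2 stuck-at-1, G2 inverted output, G4 stuck-at-1, G4 inverted output.
Test 3 (a=1, b=1, c=0, d=1): fault-free G1=1, G2=1, G3=1, G4=1, G5=0, G6=1, G7=0 → Y1=1, Y2=0; observed Y1=1, Y2=0. Eliminates G3 inverted output.
Only G3 stuck-at-1 is consistent with every test.

G3 stuck-at-1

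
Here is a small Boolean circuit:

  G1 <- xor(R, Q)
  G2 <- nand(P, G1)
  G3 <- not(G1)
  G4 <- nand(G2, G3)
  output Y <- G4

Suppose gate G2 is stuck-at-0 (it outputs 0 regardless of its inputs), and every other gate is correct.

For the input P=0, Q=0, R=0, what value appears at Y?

1

Propagate with G2 forced: G1=0, G2=0 [stuck-at-0], G3=1, G4=1.
So Y = 1. (Without the fault it would be 0.)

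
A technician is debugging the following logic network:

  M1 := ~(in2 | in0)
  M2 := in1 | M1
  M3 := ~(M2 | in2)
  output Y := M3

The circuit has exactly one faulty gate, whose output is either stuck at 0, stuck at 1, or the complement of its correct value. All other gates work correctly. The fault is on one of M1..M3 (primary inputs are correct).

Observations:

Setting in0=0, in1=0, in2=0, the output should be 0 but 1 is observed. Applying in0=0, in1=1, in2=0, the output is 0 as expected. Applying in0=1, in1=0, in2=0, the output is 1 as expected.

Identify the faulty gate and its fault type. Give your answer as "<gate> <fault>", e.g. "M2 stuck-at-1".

Fault-free values for test 1 (in0=0, in1=0, in2=0): M1=1, M2=1, M3=0, giving Y=0. Observed 1.
Test 1: faults giving observed 1 are {M1 stuck-at-0, M1 inverted output, M2 stuck-at-0, M2 inverted output, M3 stuck-at-1, M3 inverted output}.
Test 2 (in0=0, in1=1, in2=0): fault-free M1=1, M2=1, M3=0 → 0; observed 0. Eliminates M2 stuck-at-0, M2 inverted output, M3 stuck-at-1, M3 inverted output.
Test 3 (in0=1, in1=0, in2=0): fault-free M1=0, M2=0, M3=1 → 1; observed 1. Eliminates M1 inverted output.
Only M1 stuck-at-0 is consistent with every test.

M1 stuck-at-0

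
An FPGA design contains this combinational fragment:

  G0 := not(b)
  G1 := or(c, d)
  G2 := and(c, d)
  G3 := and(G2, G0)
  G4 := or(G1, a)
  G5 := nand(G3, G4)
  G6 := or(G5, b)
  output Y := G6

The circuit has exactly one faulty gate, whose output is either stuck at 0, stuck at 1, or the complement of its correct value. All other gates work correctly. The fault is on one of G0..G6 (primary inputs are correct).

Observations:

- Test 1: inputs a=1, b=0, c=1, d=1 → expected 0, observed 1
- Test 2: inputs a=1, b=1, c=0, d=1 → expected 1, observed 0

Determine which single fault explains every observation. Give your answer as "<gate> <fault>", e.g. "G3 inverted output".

G6 inverted output

Fault-free values for test 1 (a=1, b=0, c=1, d=1): G0=1, G1=1, G2=1, G3=1, G4=1, G5=0, G6=0, giving Y=0. Observed 1.
Test 1: faults giving observed 1 are {G0 stuck-at-0, G0 inverted output, G2 stuck-at-0, G2 inverted output, G3 stuck-at-0, G3 inverted output, G4 stuck-at-0, G4 inverted output, G5 stuck-at-1, G5 inverted output, G6 stuck-at-1, G6 inverted output}.
Test 2 (a=1, b=1, c=0, d=1): fault-free G0=0, G1=1, G2=0, G3=0, G4=1, G5=1, G6=1 → 1; observed 0. Eliminates G0 stuck-at-0, G0 inverted output, G2 stuck-at-0, G2 inverted output, G3 stuck-at-0, G3 inverted output, G4 stuck-at-0, G4 inverted output, G5 stuck-at-1, G5 inverted output, G6 stuck-at-1.
Only G6 inverted output is consistent with every test.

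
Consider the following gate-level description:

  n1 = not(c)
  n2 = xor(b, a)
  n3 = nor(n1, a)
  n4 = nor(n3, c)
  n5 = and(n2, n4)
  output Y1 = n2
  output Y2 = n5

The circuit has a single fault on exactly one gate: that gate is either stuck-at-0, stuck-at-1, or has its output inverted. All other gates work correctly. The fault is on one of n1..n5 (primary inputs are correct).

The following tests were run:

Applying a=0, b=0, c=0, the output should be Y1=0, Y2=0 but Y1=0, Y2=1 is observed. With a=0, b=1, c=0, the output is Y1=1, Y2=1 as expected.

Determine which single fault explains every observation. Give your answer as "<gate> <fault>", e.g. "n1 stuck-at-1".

Fault-free values for test 1 (a=0, b=0, c=0): n1=1, n2=0, n3=0, n4=1, n5=0, giving Y1=0, Y2=0. Observed Y1=0, Y2=1.
Test 1: faults giving observed Y1=0, Y2=1 are {n5 stuck-at-1, n5 inverted output}.
Test 2 (a=0, b=1, c=0): fault-free n1=1, n2=1, n3=0, n4=1, n5=1 → Y1=1, Y2=1; observed Y1=1, Y2=1. Eliminates n5 inverted output.
Only n5 stuck-at-1 is consistent with every test.

n5 stuck-at-1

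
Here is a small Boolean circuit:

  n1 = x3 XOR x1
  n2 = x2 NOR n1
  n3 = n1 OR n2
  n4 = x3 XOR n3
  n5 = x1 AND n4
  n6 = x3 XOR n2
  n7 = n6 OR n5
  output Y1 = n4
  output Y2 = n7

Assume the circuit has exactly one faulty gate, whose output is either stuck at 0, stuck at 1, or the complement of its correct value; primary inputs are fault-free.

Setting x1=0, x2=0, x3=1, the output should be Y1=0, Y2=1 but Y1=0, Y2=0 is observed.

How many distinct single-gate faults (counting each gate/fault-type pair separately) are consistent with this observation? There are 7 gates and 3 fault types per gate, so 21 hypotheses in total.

8

Fault-free: n1=1, n2=0, n3=1, n4=0, n5=0, n6=1, n7=1 → Y1=0, Y2=1. Observed Y1=0, Y2=0.
  n1: stuck-at-0, inverted output ✓; others ✗
  n2: stuck-at-1, inverted output ✓; others ✗
  n3: none of the 3 fault types match ✗
  n4: none of the 3 fault types match ✗
  n5: none of the 3 fault types match ✗
  n6: stuck-at-0, inverted output ✓; others ✗
  n7: stuck-at-0, inverted output ✓; others ✗
Consistent faults: {n1 stuck-at-0, n1 inverted output, n2 stuck-at-1, n2 inverted output, n6 stuck-at-0, n6 inverted output, n7 stuck-at-0, n7 inverted output} — 8 in all.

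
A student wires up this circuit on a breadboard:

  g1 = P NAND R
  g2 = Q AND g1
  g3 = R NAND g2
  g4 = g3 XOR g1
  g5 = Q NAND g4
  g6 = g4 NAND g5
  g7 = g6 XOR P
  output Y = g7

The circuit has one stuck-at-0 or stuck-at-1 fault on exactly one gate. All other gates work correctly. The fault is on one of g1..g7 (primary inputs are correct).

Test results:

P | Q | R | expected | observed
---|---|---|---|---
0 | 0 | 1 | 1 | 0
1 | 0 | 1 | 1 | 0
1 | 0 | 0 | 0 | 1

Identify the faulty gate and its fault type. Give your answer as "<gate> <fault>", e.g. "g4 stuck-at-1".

g3 stuck-at-0

Fault-free values for test 1 (P=0, Q=0, R=1): g1=1, g2=0, g3=1, g4=0, g5=1, g6=1, g7=1, giving Y=1. Observed 0.
Test 1: faults giving observed 0 are {g1 stuck-at-0, g2 stuck-at-1, g3 stuck-at-0, g4 stuck-at-1, g6 stuck-at-0, g7 stuck-at-0}.
Test 2 (P=1, Q=0, R=1): fault-free g1=0, g2=0, g3=1, g4=1, g5=1, g6=0, g7=1 → 1; observed 0. Eliminates g1 stuck-at-0, g4 stuck-at-1, g6 stuck-at-0.
Test 3 (P=1, Q=0, R=0): fault-free g1=1, g2=0, g3=1, g4=0, g5=1, g6=1, g7=0 → 0; observed 1. Eliminates g2 stuck-at-1, g7 stuck-at-0.
Only g3 stuck-at-0 is consistent with every test.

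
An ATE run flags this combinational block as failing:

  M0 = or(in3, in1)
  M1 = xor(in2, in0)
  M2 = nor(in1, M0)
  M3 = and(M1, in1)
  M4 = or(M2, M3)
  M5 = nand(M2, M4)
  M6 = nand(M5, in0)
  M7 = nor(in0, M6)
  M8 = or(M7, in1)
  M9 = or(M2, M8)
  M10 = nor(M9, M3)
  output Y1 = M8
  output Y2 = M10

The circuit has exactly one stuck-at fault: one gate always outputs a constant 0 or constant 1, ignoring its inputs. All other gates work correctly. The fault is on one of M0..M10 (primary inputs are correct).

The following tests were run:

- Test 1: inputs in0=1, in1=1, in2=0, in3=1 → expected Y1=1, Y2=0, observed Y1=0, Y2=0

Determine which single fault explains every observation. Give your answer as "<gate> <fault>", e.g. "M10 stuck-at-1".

Fault-free values for test 1 (in0=1, in1=1, in2=0, in3=1): M0=1, M1=1, M2=0, M3=1, M4=1, M5=1, M6=0, M7=0, M8=1, M9=1, M10=0, giving Y1=1, Y2=0. Observed Y1=0, Y2=0.
Test 1: faults giving observed Y1=0, Y2=0 are {M8 stuck-at-0}.
Only M8 stuck-at-0 is consistent with every test.

M8 stuck-at-0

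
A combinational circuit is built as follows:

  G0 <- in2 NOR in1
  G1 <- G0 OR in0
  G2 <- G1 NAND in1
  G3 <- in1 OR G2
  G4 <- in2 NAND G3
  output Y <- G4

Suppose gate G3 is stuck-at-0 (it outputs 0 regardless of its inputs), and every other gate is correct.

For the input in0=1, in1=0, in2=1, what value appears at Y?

1

Propagate with G3 forced: G0=0, G1=1, G2=1, G3=0 [stuck-at-0], G4=1.
So Y = 1. (Without the fault it would be 0.)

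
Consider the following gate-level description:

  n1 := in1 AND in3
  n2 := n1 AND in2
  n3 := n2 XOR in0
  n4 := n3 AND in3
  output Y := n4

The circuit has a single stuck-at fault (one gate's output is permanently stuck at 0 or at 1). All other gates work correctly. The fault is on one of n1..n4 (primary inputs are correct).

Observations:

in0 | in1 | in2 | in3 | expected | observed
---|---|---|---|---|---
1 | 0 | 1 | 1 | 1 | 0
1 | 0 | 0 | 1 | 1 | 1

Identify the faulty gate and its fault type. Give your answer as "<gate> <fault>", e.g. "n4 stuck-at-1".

n1 stuck-at-1

Fault-free values for test 1 (in0=1, in1=0, in2=1, in3=1): n1=0, n2=0, n3=1, n4=1, giving Y=1. Observed 0.
Test 1: faults giving observed 0 are {n1 stuck-at-1, n2 stuck-at-1, n3 stuck-at-0, n4 stuck-at-0}.
Test 2 (in0=1, in1=0, in2=0, in3=1): fault-free n1=0, n2=0, n3=1, n4=1 → 1; observed 1. Eliminates n2 stuck-at-1, n3 stuck-at-0, n4 stuck-at-0.
Only n1 stuck-at-1 is consistent with every test.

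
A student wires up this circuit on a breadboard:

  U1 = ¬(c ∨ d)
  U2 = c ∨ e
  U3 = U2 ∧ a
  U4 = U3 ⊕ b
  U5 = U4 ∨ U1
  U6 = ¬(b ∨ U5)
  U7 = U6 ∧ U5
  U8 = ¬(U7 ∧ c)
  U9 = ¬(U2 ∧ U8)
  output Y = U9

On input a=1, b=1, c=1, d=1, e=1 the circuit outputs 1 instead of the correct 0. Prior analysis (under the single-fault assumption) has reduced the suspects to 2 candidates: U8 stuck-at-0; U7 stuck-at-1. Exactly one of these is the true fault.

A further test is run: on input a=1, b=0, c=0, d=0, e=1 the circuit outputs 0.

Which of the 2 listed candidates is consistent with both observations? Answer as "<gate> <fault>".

U7 stuck-at-1

Evaluate each candidate on input a=1, b=0, c=0, d=0, e=1:
  U8 stuck-at-0: U1=1, U2=1, U3=1, U4=1, U5=1, U6=0, U7=0, U8=0 [stuck-at-0], U9=1 → 1 — eliminated
  U7 stuck-at-1: U1=1, U2=1, U3=1, U4=1, U5=1, U6=0, U7=1 [stuck-at-1], U8=1, U9=0 → 0 — matches
Only U7 stuck-at-1 reproduces the observed 0.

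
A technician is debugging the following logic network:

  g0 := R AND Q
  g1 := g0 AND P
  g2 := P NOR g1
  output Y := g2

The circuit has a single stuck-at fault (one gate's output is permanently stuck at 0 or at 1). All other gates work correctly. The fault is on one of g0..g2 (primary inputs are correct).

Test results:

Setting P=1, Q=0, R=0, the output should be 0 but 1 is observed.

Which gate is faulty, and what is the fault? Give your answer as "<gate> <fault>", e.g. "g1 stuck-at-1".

Fault-free values for test 1 (P=1, Q=0, R=0): g0=0, g1=0, g2=0, giving Y=0. Observed 1.
Test 1: faults giving observed 1 are {g2 stuck-at-1}.
Only g2 stuck-at-1 is consistent with every test.

g2 stuck-at-1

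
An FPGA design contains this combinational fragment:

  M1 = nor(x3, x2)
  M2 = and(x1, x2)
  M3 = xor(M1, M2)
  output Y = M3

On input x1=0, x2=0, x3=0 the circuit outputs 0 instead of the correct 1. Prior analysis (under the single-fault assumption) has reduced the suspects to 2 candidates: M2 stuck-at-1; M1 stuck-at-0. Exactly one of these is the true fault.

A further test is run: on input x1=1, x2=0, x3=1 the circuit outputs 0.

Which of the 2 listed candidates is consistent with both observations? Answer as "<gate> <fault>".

M1 stuck-at-0

Evaluate each candidate on input x1=1, x2=0, x3=1:
  M2 stuck-at-1: M1=0, M2=1 [stuck-at-1], M3=1 → 1 — eliminated
  M1 stuck-at-0: M1=0 [stuck-at-0], M2=0, M3=0 → 0 — matches
Only M1 stuck-at-0 reproduces the observed 0.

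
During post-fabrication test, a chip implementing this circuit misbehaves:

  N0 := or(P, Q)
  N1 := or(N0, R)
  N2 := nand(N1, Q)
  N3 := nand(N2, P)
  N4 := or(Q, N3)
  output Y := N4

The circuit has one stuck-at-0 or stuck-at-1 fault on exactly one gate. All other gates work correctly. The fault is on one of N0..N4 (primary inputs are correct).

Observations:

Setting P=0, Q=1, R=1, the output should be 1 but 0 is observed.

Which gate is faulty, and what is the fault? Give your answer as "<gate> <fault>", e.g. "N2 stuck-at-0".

N4 stuck-at-0

Fault-free values for test 1 (P=0, Q=1, R=1): N0=1, N1=1, N2=0, N3=1, N4=1, giving Y=1. Observed 0.
Test 1: faults giving observed 0 are {N4 stuck-at-0}.
Only N4 stuck-at-0 is consistent with every test.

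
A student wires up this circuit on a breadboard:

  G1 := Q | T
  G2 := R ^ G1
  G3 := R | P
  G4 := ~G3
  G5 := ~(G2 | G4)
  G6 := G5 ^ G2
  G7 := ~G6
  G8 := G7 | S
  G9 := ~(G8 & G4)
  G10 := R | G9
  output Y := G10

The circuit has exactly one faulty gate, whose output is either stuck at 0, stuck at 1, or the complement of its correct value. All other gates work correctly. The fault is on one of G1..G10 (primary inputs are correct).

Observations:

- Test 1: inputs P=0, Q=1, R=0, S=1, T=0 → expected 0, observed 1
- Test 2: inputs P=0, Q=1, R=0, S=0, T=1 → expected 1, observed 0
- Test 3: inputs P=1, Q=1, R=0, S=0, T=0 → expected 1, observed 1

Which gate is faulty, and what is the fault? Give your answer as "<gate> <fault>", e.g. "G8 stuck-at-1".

G8 inverted output

Fault-free values for test 1 (P=0, Q=1, R=0, S=1, T=0): G1=1, G2=1, G3=0, G4=1, G5=0, G6=1, G7=0, G8=1, G9=0, G10=0, giving Y=0. Observed 1.
Test 1: faults giving observed 1 are {G3 stuck-at-1, G3 inverted output, G4 stuck-at-0, G4 inverted output, G8 stuck-at-0, G8 inverted output, G9 stuck-at-1, G9 inverted output, G10 stuck-at-1, G10 inverted output}.
Test 2 (P=0, Q=1, R=0, S=0, T=1): fault-free G1=1, G2=1, G3=0, G4=1, G5=0, G6=1, G7=0, G8=0, G9=1, G10=1 → 1; observed 0. Eliminates G3 stuck-at-1, G3 inverted output, G4 stuck-at-0, G4 inverted output, G8 stuck-at-0, G9 stuck-at-1, G10 stuck-at-1.
Test 3 (P=1, Q=1, R=0, S=0, T=0): fault-free G1=1, G2=1, G3=1, G4=0, G5=0, G6=1, G7=0, G8=0, G9=1, G10=1 → 1; observed 1. Eliminates G9 inverted output, G10 inverted output.
Only G8 inverted output is consistent with every test.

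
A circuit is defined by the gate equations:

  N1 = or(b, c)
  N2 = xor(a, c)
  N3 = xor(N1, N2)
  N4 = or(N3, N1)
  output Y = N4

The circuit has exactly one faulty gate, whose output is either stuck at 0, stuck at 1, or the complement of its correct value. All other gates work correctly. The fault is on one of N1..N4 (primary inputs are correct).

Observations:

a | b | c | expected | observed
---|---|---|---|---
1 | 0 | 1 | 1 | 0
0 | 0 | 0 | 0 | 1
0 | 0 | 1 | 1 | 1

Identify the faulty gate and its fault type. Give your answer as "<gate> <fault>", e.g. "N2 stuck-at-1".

N1 inverted output

Fault-free values for test 1 (a=1, b=0, c=1): N1=1, N2=0, N3=1, N4=1, giving Y=1. Observed 0.
Test 1: faults giving observed 0 are {N1 stuck-at-0, N1 inverted output, N4 stuck-at-0, N4 inverted output}.
Test 2 (a=0, b=0, c=0): fault-free N1=0, N2=0, N3=0, N4=0 → 0; observed 1. Eliminates N1 stuck-at-0, N4 stuck-at-0.
Test 3 (a=0, b=0, c=1): fault-free N1=1, N2=1, N3=0, N4=1 → 1; observed 1. Eliminates N4 inverted output.
Only N1 inverted output is consistent with every test.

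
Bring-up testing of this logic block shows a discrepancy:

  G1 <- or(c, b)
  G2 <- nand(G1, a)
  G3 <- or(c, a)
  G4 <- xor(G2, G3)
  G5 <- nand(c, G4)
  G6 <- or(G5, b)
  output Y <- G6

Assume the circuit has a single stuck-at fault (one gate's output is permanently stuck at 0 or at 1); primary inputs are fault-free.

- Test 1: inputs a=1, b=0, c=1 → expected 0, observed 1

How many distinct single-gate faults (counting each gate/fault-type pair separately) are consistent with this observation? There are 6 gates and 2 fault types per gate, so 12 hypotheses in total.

6

Fault-free: G1=1, G2=0, G3=1, G4=1, G5=0, G6=0 → 0. Observed 1.
  G1 stuck-at-0: output 1 ✓
  G1 stuck-at-1: output 0 ✗
  G2 stuck-at-0: output 0 ✗
  G2 stuck-at-1: output 1 ✓
  G3 stuck-at-0: output 1 ✓
  G3 stuck-at-1: output 0 ✗
  G4 stuck-at-0: output 1 ✓
  G4 stuck-at-1: output 0 ✗
  G5 stuck-at-0: output 0 ✗
  G5 stuck-at-1: output 1 ✓
  G6 stuck-at-0: output 0 ✗
  G6 stuck-at-1: output 1 ✓
Consistent faults: {G1 stuck-at-0, G2 stuck-at-1, G3 stuck-at-0, G4 stuck-at-0, G5 stuck-at-1, G6 stuck-at-1} — 6 in all.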